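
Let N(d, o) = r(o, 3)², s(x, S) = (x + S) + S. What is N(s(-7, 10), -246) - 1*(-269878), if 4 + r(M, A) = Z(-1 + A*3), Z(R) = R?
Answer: 269894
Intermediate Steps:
s(x, S) = x + 2*S (s(x, S) = (S + x) + S = x + 2*S)
r(M, A) = -5 + 3*A (r(M, A) = -4 + (-1 + A*3) = -4 + (-1 + 3*A) = -5 + 3*A)
N(d, o) = 16 (N(d, o) = (-5 + 3*3)² = (-5 + 9)² = 4² = 16)
N(s(-7, 10), -246) - 1*(-269878) = 16 - 1*(-269878) = 16 + 269878 = 269894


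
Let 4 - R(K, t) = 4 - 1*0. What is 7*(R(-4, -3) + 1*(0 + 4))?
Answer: 28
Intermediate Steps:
R(K, t) = 0 (R(K, t) = 4 - (4 - 1*0) = 4 - (4 + 0) = 4 - 1*4 = 4 - 4 = 0)
7*(R(-4, -3) + 1*(0 + 4)) = 7*(0 + 1*(0 + 4)) = 7*(0 + 1*4) = 7*(0 + 4) = 7*4 = 28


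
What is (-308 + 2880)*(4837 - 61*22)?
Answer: 8989140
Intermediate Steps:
(-308 + 2880)*(4837 - 61*22) = 2572*(4837 - 1342) = 2572*3495 = 8989140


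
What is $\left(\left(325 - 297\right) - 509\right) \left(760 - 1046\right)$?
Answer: $137566$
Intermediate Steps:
$\left(\left(325 - 297\right) - 509\right) \left(760 - 1046\right) = \left(28 - 509\right) \left(-286\right) = \left(-481\right) \left(-286\right) = 137566$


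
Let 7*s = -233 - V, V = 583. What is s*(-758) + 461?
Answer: 621755/7 ≈ 88822.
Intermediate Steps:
s = -816/7 (s = (-233 - 1*583)/7 = (-233 - 583)/7 = (⅐)*(-816) = -816/7 ≈ -116.57)
s*(-758) + 461 = -816/7*(-758) + 461 = 618528/7 + 461 = 621755/7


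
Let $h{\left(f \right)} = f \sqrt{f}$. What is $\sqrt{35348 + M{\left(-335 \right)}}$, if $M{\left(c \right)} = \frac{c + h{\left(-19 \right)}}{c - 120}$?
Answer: $\frac{\sqrt{7318072125 + 8645 i \sqrt{19}}}{455} \approx 188.01 + 0.00048406 i$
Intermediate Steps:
$h{\left(f \right)} = f^{\frac{3}{2}}$
$M{\left(c \right)} = \frac{c - 19 i \sqrt{19}}{-120 + c}$ ($M{\left(c \right)} = \frac{c + \left(-19\right)^{\frac{3}{2}}}{c - 120} = \frac{c - 19 i \sqrt{19}}{-120 + c}$)
$\sqrt{35348 + M{\left(-335 \right)}} = \sqrt{35348 + \frac{-335 - 19 i \sqrt{19}}{-120 - 335}} = \sqrt{35348 + \frac{-335 - 19 i \sqrt{19}}{-455}} = \sqrt{35348 - \frac{-335 - 19 i \sqrt{19}}{455}} = \sqrt{35348 + \left(\frac{67}{91} + \frac{19 i \sqrt{19}}{455}\right)} = \sqrt{\frac{3216735}{91} + \frac{19 i \sqrt{19}}{455}}$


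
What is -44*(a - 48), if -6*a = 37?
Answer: 7150/3 ≈ 2383.3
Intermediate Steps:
a = -37/6 (a = -⅙*37 = -37/6 ≈ -6.1667)
-44*(a - 48) = -44*(-37/6 - 48) = -44*(-325/6) = 7150/3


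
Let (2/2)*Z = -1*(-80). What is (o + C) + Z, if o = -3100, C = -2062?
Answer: -5082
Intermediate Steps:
Z = 80 (Z = -1*(-80) = 80)
(o + C) + Z = (-3100 - 2062) + 80 = -5162 + 80 = -5082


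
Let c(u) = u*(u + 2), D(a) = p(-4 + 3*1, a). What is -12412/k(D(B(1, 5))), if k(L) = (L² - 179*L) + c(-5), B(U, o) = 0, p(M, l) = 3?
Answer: 12412/513 ≈ 24.195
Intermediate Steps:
D(a) = 3
c(u) = u*(2 + u)
k(L) = 15 + L² - 179*L (k(L) = (L² - 179*L) - 5*(2 - 5) = (L² - 179*L) - 5*(-3) = (L² - 179*L) + 15 = 15 + L² - 179*L)
-12412/k(D(B(1, 5))) = -12412/(15 + 3² - 179*3) = -12412/(15 + 9 - 537) = -12412/(-513) = -12412*(-1/513) = 12412/513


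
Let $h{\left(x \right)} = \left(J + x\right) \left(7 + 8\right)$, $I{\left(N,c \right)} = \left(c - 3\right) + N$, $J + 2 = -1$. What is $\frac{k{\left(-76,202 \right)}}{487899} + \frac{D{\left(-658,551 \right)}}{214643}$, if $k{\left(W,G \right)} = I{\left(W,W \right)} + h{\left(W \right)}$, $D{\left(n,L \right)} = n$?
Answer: $- \frac{608659162}{104724105057} \approx -0.005812$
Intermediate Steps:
$J = -3$ ($J = -2 - 1 = -3$)
$I{\left(N,c \right)} = -3 + N + c$ ($I{\left(N,c \right)} = \left(-3 + c\right) + N = -3 + N + c$)
$h{\left(x \right)} = -45 + 15 x$ ($h{\left(x \right)} = \left(-3 + x\right) \left(7 + 8\right) = \left(-3 + x\right) 15 = -45 + 15 x$)
$k{\left(W,G \right)} = -48 + 17 W$ ($k{\left(W,G \right)} = \left(-3 + W + W\right) + \left(-45 + 15 W\right) = \left(-3 + 2 W\right) + \left(-45 + 15 W\right) = -48 + 17 W$)
$\frac{k{\left(-76,202 \right)}}{487899} + \frac{D{\left(-658,551 \right)}}{214643} = \frac{-48 + 17 \left(-76\right)}{487899} - \frac{658}{214643} = \left(-48 - 1292\right) \frac{1}{487899} - \frac{658}{214643} = \left(-1340\right) \frac{1}{487899} - \frac{658}{214643} = - \frac{1340}{487899} - \frac{658}{214643} = - \frac{608659162}{104724105057}$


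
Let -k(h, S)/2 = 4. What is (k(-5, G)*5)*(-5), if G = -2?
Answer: 200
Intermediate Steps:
k(h, S) = -8 (k(h, S) = -2*4 = -8)
(k(-5, G)*5)*(-5) = -8*5*(-5) = -40*(-5) = 200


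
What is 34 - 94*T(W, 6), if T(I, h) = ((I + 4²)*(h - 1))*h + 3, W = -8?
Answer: -22808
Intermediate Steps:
T(I, h) = 3 + h*(-1 + h)*(16 + I) (T(I, h) = ((I + 16)*(-1 + h))*h + 3 = ((16 + I)*(-1 + h))*h + 3 = ((-1 + h)*(16 + I))*h + 3 = h*(-1 + h)*(16 + I) + 3 = 3 + h*(-1 + h)*(16 + I))
34 - 94*T(W, 6) = 34 - 94*(3 - 16*6 + 16*6² - 8*6² - 1*(-8)*6) = 34 - 94*(3 - 96 + 16*36 - 8*36 + 48) = 34 - 94*(3 - 96 + 576 - 288 + 48) = 34 - 94*243 = 34 - 22842 = -22808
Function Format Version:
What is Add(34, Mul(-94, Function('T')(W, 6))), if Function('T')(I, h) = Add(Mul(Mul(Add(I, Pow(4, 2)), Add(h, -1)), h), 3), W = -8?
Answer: -22808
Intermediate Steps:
Function('T')(I, h) = Add(3, Mul(h, Add(-1, h), Add(16, I))) (Function('T')(I, h) = Add(Mul(Mul(Add(I, 16), Add(-1, h)), h), 3) = Add(Mul(Mul(Add(16, I), Add(-1, h)), h), 3) = Add(Mul(Mul(Add(-1, h), Add(16, I)), h), 3) = Add(Mul(h, Add(-1, h), Add(16, I)), 3) = Add(3, Mul(h, Add(-1, h), Add(16, I))))
Add(34, Mul(-94, Function('T')(W, 6))) = Add(34, Mul(-94, Add(3, Mul(-16, 6), Mul(16, Pow(6, 2)), Mul(-8, Pow(6, 2)), Mul(-1, -8, 6)))) = Add(34, Mul(-94, Add(3, -96, Mul(16, 36), Mul(-8, 36), 48))) = Add(34, Mul(-94, Add(3, -96, 576, -288, 48))) = Add(34, Mul(-94, 243)) = Add(34, -22842) = -22808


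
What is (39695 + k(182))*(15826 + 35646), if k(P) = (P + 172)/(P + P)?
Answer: 185934029912/91 ≈ 2.0432e+9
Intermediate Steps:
k(P) = (172 + P)/(2*P) (k(P) = (172 + P)/((2*P)) = (172 + P)*(1/(2*P)) = (172 + P)/(2*P))
(39695 + k(182))*(15826 + 35646) = (39695 + (1/2)*(172 + 182)/182)*(15826 + 35646) = (39695 + (1/2)*(1/182)*354)*51472 = (39695 + 177/182)*51472 = (7224667/182)*51472 = 185934029912/91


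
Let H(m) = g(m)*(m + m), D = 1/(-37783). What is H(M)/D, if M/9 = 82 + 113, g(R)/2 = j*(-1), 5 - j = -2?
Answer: 1856656620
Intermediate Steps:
j = 7 (j = 5 - 1*(-2) = 5 + 2 = 7)
g(R) = -14 (g(R) = 2*(7*(-1)) = 2*(-7) = -14)
M = 1755 (M = 9*(82 + 113) = 9*195 = 1755)
D = -1/37783 ≈ -2.6467e-5
H(m) = -28*m (H(m) = -14*(m + m) = -28*m)
H(M)/D = (-28*1755)/(-1/37783) = -49140*(-37783) = 1856656620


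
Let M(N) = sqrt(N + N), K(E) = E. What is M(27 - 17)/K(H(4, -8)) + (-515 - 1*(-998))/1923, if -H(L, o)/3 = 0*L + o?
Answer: 161/641 + sqrt(5)/12 ≈ 0.43751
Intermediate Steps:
H(L, o) = -3*o (H(L, o) = -3*(0*L + o) = -3*(0 + o) = -3*o)
M(N) = sqrt(2)*sqrt(N) (M(N) = sqrt(2*N) = sqrt(2)*sqrt(N))
M(27 - 17)/K(H(4, -8)) + (-515 - 1*(-998))/1923 = (sqrt(2)*sqrt(27 - 17))/((-3*(-8))) + (-515 - 1*(-998))/1923 = (sqrt(2)*sqrt(10))/24 + (-515 + 998)*(1/1923) = (2*sqrt(5))*(1/24) + 483*(1/1923) = sqrt(5)/12 + 161/641 = 161/641 + sqrt(5)/12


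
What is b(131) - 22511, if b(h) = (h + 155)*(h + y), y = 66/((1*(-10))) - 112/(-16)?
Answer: 75347/5 ≈ 15069.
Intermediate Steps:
y = ⅖ (y = 66/(-10) - 112*(-1/16) = 66*(-⅒) + 7 = -33/5 + 7 = ⅖ ≈ 0.40000)
b(h) = (155 + h)*(⅖ + h) (b(h) = (h + 155)*(h + ⅖) = (155 + h)*(⅖ + h))
b(131) - 22511 = (62 + 131² + (777/5)*131) - 22511 = (62 + 17161 + 101787/5) - 22511 = 187902/5 - 22511 = 75347/5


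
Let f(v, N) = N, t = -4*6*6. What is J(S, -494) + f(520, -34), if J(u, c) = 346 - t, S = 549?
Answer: 456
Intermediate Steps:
t = -144 (t = -24*6 = -144)
J(u, c) = 490 (J(u, c) = 346 - 1*(-144) = 346 + 144 = 490)
J(S, -494) + f(520, -34) = 490 - 34 = 456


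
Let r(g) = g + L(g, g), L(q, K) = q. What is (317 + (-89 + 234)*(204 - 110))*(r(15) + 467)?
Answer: 6931659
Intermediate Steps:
r(g) = 2*g (r(g) = g + g = 2*g)
(317 + (-89 + 234)*(204 - 110))*(r(15) + 467) = (317 + (-89 + 234)*(204 - 110))*(2*15 + 467) = (317 + 145*94)*(30 + 467) = (317 + 13630)*497 = 13947*497 = 6931659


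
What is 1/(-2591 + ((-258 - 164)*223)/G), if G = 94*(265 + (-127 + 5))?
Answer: -6721/17461164 ≈ -0.00038491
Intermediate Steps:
G = 13442 (G = 94*(265 - 122) = 94*143 = 13442)
1/(-2591 + ((-258 - 164)*223)/G) = 1/(-2591 + ((-258 - 164)*223)/13442) = 1/(-2591 - 422*223*(1/13442)) = 1/(-2591 - 94106*1/13442) = 1/(-2591 - 47053/6721) = 1/(-17461164/6721) = -6721/17461164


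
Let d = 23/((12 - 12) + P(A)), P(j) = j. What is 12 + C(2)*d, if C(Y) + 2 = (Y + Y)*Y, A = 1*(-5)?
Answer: -78/5 ≈ -15.600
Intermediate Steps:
A = -5
C(Y) = -2 + 2*Y² (C(Y) = -2 + (Y + Y)*Y = -2 + (2*Y)*Y = -2 + 2*Y²)
d = -23/5 (d = 23/((12 - 12) - 5) = 23/(0 - 5) = 23/(-5) = 23*(-⅕) = -23/5 ≈ -4.6000)
12 + C(2)*d = 12 + (-2 + 2*2²)*(-23/5) = 12 + (-2 + 2*4)*(-23/5) = 12 + (-2 + 8)*(-23/5) = 12 + 6*(-23/5) = 12 - 138/5 = -78/5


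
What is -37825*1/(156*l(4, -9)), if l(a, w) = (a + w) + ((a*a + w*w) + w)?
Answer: -37825/12948 ≈ -2.9213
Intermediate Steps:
l(a, w) = a + a**2 + w**2 + 2*w (l(a, w) = (a + w) + ((a**2 + w**2) + w) = (a + w) + (w + a**2 + w**2) = a + a**2 + w**2 + 2*w)
-37825*1/(156*l(4, -9)) = -37825*1/(156*(4 + 4**2 + (-9)**2 + 2*(-9))) = -37825*1/(156*(4 + 16 + 81 - 18)) = -37825/(156*83) = -37825/12948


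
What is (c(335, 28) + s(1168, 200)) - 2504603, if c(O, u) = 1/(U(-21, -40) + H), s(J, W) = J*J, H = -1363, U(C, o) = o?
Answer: -1599951738/1403 ≈ -1.1404e+6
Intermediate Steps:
s(J, W) = J**2
c(O, u) = -1/1403 (c(O, u) = 1/(-40 - 1363) = 1/(-1403) = -1/1403)
(c(335, 28) + s(1168, 200)) - 2504603 = (-1/1403 + 1168**2) - 2504603 = (-1/1403 + 1364224) - 2504603 = 1914006271/1403 - 2504603 = -1599951738/1403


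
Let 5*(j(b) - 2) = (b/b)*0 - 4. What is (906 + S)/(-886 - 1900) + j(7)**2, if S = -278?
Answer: 42298/34825 ≈ 1.2146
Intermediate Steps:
j(b) = 6/5 (j(b) = 2 + ((b/b)*0 - 4)/5 = 2 + (1*0 - 4)/5 = 2 + (0 - 4)/5 = 2 + (1/5)*(-4) = 2 - 4/5 = 6/5)
(906 + S)/(-886 - 1900) + j(7)**2 = (906 - 278)/(-886 - 1900) + (6/5)**2 = 628/(-2786) + 36/25 = 628*(-1/2786) + 36/25 = -314/1393 + 36/25 = 42298/34825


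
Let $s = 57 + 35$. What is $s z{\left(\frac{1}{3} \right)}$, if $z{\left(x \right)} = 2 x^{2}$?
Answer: $\frac{184}{9} \approx 20.444$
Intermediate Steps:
$s = 92$
$s z{\left(\frac{1}{3} \right)} = 92 \cdot 2 \left(\frac{1}{3}\right)^{2} = 92 \cdot \frac{2}{9} = \frac{184}{9}$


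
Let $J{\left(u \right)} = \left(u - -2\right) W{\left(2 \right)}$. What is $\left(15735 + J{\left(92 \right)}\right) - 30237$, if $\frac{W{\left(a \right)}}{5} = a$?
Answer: $-13562$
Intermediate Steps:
$W{\left(a \right)} = 5 a$
$J{\left(u \right)} = 20 + 10 u$ ($J{\left(u \right)} = \left(u - -2\right) 5 \cdot 2 = \left(u + 2\right) 10 = \left(2 + u\right) 10 = 20 + 10 u$)
$\left(15735 + J{\left(92 \right)}\right) - 30237 = \left(15735 + \left(20 + 10 \cdot 92\right)\right) - 30237 = \left(15735 + \left(20 + 920\right)\right) - 30237 = \left(15735 + 940\right) - 30237 = 16675 - 30237 = -13562$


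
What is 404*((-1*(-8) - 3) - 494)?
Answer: -197556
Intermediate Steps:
404*((-1*(-8) - 3) - 494) = 404*((8 - 3) - 494) = 404*(5 - 494) = 404*(-489) = -197556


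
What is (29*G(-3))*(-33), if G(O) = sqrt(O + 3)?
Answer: 0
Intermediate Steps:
G(O) = sqrt(3 + O)
(29*G(-3))*(-33) = (29*sqrt(3 - 3))*(-33) = (29*sqrt(0))*(-33) = (29*0)*(-33) = 0*(-33) = 0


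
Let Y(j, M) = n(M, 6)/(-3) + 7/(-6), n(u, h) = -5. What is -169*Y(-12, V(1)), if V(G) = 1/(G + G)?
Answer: -169/2 ≈ -84.500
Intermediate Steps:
V(G) = 1/(2*G)
Y(j, M) = ½ (Y(j, M) = -5/(-3) + 7/(-6) = -5*(-⅓) + 7*(-⅙) = 5/3 - 7/6 = ½)
-169*Y(-12, V(1)) = -169*½ = -169/2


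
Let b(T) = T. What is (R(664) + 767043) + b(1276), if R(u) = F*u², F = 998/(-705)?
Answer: 101650687/705 ≈ 1.4419e+5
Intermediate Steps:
F = -998/705 (F = 998*(-1/705) = -998/705 ≈ -1.4156)
R(u) = -998*u²/705
(R(664) + 767043) + b(1276) = (-998/705*664² + 767043) + 1276 = (-998/705*440896 + 767043) + 1276 = (-440014208/705 + 767043) + 1276 = 100751107/705 + 1276 = 101650687/705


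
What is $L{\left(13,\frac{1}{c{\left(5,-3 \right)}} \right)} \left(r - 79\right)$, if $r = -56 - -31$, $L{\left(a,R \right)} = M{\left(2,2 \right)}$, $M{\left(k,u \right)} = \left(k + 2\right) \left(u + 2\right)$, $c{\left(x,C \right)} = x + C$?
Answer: $-1664$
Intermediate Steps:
$c{\left(x,C \right)} = C + x$
$M{\left(k,u \right)} = \left(2 + k\right) \left(2 + u\right)$
$L{\left(a,R \right)} = 16$ ($L{\left(a,R \right)} = 4 + 2 \cdot 2 + 2 \cdot 2 + 2 \cdot 2 = 4 + 4 + 4 + 4 = 16$)
$r = -25$ ($r = -56 + 31 = -25$)
$L{\left(13,\frac{1}{c{\left(5,-3 \right)}} \right)} \left(r - 79\right) = 16 \left(-25 - 79\right) = 16 \left(-104\right) = -1664$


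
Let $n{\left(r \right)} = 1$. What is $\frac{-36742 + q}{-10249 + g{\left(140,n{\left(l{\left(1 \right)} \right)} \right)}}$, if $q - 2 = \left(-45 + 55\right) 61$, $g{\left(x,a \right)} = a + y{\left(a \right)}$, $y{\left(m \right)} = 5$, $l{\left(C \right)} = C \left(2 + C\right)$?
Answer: $\frac{36130}{10243} \approx 3.5273$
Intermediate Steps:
$g{\left(x,a \right)} = 5 + a$ ($g{\left(x,a \right)} = a + 5 = 5 + a$)
$q = 612$ ($q = 2 + \left(-45 + 55\right) 61 = 2 + 10 \cdot 61 = 2 + 610 = 612$)
$\frac{-36742 + q}{-10249 + g{\left(140,n{\left(l{\left(1 \right)} \right)} \right)}} = \frac{-36742 + 612}{-10249 + \left(5 + 1\right)} = - \frac{36130}{-10249 + 6} = - \frac{36130}{-10243} = \left(-36130\right) \left(- \frac{1}{10243}\right) = \frac{36130}{10243}$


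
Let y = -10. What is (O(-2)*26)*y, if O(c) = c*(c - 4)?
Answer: -3120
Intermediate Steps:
O(c) = c*(-4 + c)
(O(-2)*26)*y = (-2*(-4 - 2)*26)*(-10) = (-2*(-6)*26)*(-10) = (12*26)*(-10) = 312*(-10) = -3120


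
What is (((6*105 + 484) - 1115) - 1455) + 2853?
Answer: 1397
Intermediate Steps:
(((6*105 + 484) - 1115) - 1455) + 2853 = (((630 + 484) - 1115) - 1455) + 2853 = ((1114 - 1115) - 1455) + 2853 = (-1 - 1455) + 2853 = -1456 + 2853 = 1397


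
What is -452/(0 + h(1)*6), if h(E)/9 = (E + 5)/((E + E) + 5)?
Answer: -791/81 ≈ -9.7654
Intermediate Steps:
h(E) = 9*(5 + E)/(5 + 2*E) (h(E) = 9*((E + 5)/((E + E) + 5)) = 9*((5 + E)/(2*E + 5)) = 9*((5 + E)/(5 + 2*E)) = 9*(5 + E)/(5 + 2*E))
-452/(0 + h(1)*6) = -452/(0 + (9*(5 + 1)/(5 + 2*1))*6) = -452/(0 + (9*6/(5 + 2))*6) = -452/(0 + (9*6/7)*6) = -452/(0 + (9*(1/7)*6)*6) = -452/(0 + (54/7)*6) = -452/(0 + 324/7) = -452/324/7 = -452*7/324 = -791/81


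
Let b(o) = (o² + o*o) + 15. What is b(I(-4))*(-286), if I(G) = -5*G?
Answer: -233090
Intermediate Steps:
b(o) = 15 + 2*o² (b(o) = (o² + o²) + 15 = 2*o² + 15 = 15 + 2*o²)
b(I(-4))*(-286) = (15 + 2*(-5*(-4))²)*(-286) = (15 + 2*20²)*(-286) = (15 + 2*400)*(-286) = (15 + 800)*(-286) = 815*(-286) = -233090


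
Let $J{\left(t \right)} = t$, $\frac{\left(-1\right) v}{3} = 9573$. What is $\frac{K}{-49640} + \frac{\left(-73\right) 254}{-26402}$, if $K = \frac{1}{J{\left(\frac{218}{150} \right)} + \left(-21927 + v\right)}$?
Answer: $\frac{349608756110423}{497808778643048} \approx 0.7023$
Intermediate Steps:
$v = -28719$ ($v = \left(-3\right) 9573 = -28719$)
$K = - \frac{75}{3798341}$ ($K = \frac{1}{\frac{218}{150} - 50646} = \frac{1}{218 \cdot \frac{1}{150} - 50646} = \frac{1}{\frac{109}{75} - 50646} = \frac{1}{- \frac{3798341}{75}} = - \frac{75}{3798341} \approx -1.9745 \cdot 10^{-5}$)
$\frac{K}{-49640} + \frac{\left(-73\right) 254}{-26402} = - \frac{75}{3798341 \left(-49640\right)} + \frac{\left(-73\right) 254}{-26402} = \left(- \frac{75}{3798341}\right) \left(- \frac{1}{49640}\right) - - \frac{9271}{13201} = \frac{15}{37709929448} + \frac{9271}{13201} = \frac{349608756110423}{497808778643048}$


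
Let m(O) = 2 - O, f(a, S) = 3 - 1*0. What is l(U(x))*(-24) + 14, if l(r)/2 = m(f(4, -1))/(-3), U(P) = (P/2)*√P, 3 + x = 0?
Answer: -2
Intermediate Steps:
x = -3 (x = -3 + 0 = -3)
U(P) = P^(3/2)/2 (U(P) = (P*(½))*√P = (P/2)*√P = P^(3/2)/2)
f(a, S) = 3 (f(a, S) = 3 + 0 = 3)
l(r) = ⅔ (l(r) = 2*((2 - 1*3)/(-3)) = 2*((2 - 3)*(-⅓)) = 2*(-1*(-⅓)) = 2*(⅓) = ⅔)
l(U(x))*(-24) + 14 = (⅔)*(-24) + 14 = -16 + 14 = -2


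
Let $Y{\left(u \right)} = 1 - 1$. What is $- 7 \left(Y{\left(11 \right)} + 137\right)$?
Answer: $-959$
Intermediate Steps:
$Y{\left(u \right)} = 0$ ($Y{\left(u \right)} = 1 - 1 = 0$)
$- 7 \left(Y{\left(11 \right)} + 137\right) = - 7 \left(0 + 137\right) = \left(-7\right) 137 = -959$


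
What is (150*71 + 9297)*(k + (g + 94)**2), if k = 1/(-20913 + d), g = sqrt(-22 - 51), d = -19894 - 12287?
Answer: 3093531831929/17698 + 3750036*I*sqrt(73) ≈ 1.748e+8 + 3.204e+7*I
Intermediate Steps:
d = -32181
g = I*sqrt(73) (g = sqrt(-73) = I*sqrt(73) ≈ 8.544*I)
k = -1/53094 (k = 1/(-20913 - 32181) = 1/(-53094) = -1/53094 ≈ -1.8835e-5)
(150*71 + 9297)*(k + (g + 94)**2) = (150*71 + 9297)*(-1/53094 + (I*sqrt(73) + 94)**2) = (10650 + 9297)*(-1/53094 + (94 + I*sqrt(73))**2) = 19947*(-1/53094 + (94 + I*sqrt(73))**2) = -6649/17698 + 19947*(94 + I*sqrt(73))**2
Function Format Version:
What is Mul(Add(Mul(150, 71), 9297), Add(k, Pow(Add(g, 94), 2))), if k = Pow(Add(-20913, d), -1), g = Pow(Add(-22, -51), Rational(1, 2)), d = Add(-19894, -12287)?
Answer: Add(Rational(3093531831929, 17698), Mul(3750036, I, Pow(73, Rational(1, 2)))) ≈ Add(1.7480e+8, Mul(3.2040e+7, I))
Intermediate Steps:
d = -32181
g = Mul(I, Pow(73, Rational(1, 2))) (g = Pow(-73, Rational(1, 2)) = Mul(I, Pow(73, Rational(1, 2))) ≈ Mul(8.5440, I))
k = Rational(-1, 53094) (k = Pow(Add(-20913, -32181), -1) = Pow(-53094, -1) = Rational(-1, 53094) ≈ -1.8835e-5)
Mul(Add(Mul(150, 71), 9297), Add(k, Pow(Add(g, 94), 2))) = Mul(Add(Mul(150, 71), 9297), Add(Rational(-1, 53094), Pow(Add(Mul(I, Pow(73, Rational(1, 2))), 94), 2))) = Mul(Add(10650, 9297), Add(Rational(-1, 53094), Pow(Add(94, Mul(I, Pow(73, Rational(1, 2)))), 2))) = Mul(19947, Add(Rational(-1, 53094), Pow(Add(94, Mul(I, Pow(73, Rational(1, 2)))), 2))) = Add(Rational(-6649, 17698), Mul(19947, Pow(Add(94, Mul(I, Pow(73, Rational(1, 2)))), 2)))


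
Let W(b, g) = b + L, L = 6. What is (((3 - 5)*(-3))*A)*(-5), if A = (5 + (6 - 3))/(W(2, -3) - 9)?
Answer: 240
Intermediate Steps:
W(b, g) = 6 + b (W(b, g) = b + 6 = 6 + b)
A = -8 (A = (5 + (6 - 3))/((6 + 2) - 9) = (5 + 3)/(8 - 9) = 8/(-1) = 8*(-1) = -8)
(((3 - 5)*(-3))*A)*(-5) = (((3 - 5)*(-3))*(-8))*(-5) = (-2*(-3)*(-8))*(-5) = (6*(-8))*(-5) = -48*(-5) = 240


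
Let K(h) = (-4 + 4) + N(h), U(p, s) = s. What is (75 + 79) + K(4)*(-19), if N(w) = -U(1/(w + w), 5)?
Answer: 249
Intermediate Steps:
N(w) = -5 (N(w) = -1*5 = -5)
K(h) = -5 (K(h) = (-4 + 4) - 5 = 0 - 5 = -5)
(75 + 79) + K(4)*(-19) = (75 + 79) - 5*(-19) = 154 + 95 = 249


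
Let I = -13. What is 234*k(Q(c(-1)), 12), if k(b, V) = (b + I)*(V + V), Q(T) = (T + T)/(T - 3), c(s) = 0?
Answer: -73008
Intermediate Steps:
Q(T) = 2*T/(-3 + T) (Q(T) = (2*T)/(-3 + T) = 2*T/(-3 + T))
k(b, V) = 2*V*(-13 + b) (k(b, V) = (b - 13)*(V + V) = (-13 + b)*(2*V) = 2*V*(-13 + b))
234*k(Q(c(-1)), 12) = 234*(2*12*(-13 + 2*0/(-3 + 0))) = 234*(2*12*(-13 + 2*0/(-3))) = 234*(2*12*(-13 + 2*0*(-1/3))) = 234*(2*12*(-13 + 0)) = 234*(2*12*(-13)) = 234*(-312) = -73008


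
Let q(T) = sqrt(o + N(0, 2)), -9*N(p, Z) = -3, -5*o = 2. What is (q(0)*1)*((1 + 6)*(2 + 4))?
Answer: 14*I*sqrt(15)/5 ≈ 10.844*I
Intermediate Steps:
o = -2/5 (o = -1/5*2 = -2/5 ≈ -0.40000)
N(p, Z) = 1/3 (N(p, Z) = -1/9*(-3) = 1/3)
q(T) = I*sqrt(15)/15 (q(T) = sqrt(-2/5 + 1/3) = sqrt(-1/15) = I*sqrt(15)/15)
(q(0)*1)*((1 + 6)*(2 + 4)) = ((I*sqrt(15)/15)*1)*((1 + 6)*(2 + 4)) = (I*sqrt(15)/15)*(7*6) = (I*sqrt(15)/15)*42 = 14*I*sqrt(15)/5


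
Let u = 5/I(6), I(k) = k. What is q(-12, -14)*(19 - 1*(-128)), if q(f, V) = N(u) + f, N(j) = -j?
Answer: -3773/2 ≈ -1886.5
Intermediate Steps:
u = ⅚ (u = 5/6 = 5*(⅙) = ⅚ ≈ 0.83333)
q(f, V) = -⅚ + f (q(f, V) = -1*⅚ + f = -⅚ + f)
q(-12, -14)*(19 - 1*(-128)) = (-⅚ - 12)*(19 - 1*(-128)) = -77*(19 + 128)/6 = -77/6*147 = -3773/2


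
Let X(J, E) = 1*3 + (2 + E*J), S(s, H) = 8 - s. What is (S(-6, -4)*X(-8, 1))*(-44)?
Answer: 1848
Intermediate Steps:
X(J, E) = 5 + E*J (X(J, E) = 3 + (2 + E*J) = 5 + E*J)
(S(-6, -4)*X(-8, 1))*(-44) = ((8 - 1*(-6))*(5 + 1*(-8)))*(-44) = ((8 + 6)*(5 - 8))*(-44) = (14*(-3))*(-44) = -42*(-44) = 1848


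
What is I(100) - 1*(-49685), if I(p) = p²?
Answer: 59685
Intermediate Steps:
I(100) - 1*(-49685) = 100² - 1*(-49685) = 10000 + 49685 = 59685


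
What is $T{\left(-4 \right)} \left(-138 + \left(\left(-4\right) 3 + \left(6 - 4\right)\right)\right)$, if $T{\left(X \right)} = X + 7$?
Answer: $-444$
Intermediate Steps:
$T{\left(X \right)} = 7 + X$
$T{\left(-4 \right)} \left(-138 + \left(\left(-4\right) 3 + \left(6 - 4\right)\right)\right) = \left(7 - 4\right) \left(-138 + \left(\left(-4\right) 3 + \left(6 - 4\right)\right)\right) = 3 \left(-138 + \left(-12 + \left(6 - 4\right)\right)\right) = 3 \left(-138 + \left(-12 + 2\right)\right) = 3 \left(-138 - 10\right) = 3 \left(-148\right) = -444$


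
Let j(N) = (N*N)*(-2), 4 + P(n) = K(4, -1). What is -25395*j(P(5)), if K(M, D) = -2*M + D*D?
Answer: 6145590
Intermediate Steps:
K(M, D) = D² - 2*M (K(M, D) = -2*M + D² = D² - 2*M)
P(n) = -11 (P(n) = -4 + ((-1)² - 2*4) = -4 + (1 - 8) = -4 - 7 = -11)
j(N) = -2*N² (j(N) = N²*(-2) = -2*N²)
-25395*j(P(5)) = -(-50790)*(-11)² = -(-50790)*121 = -25395*(-242) = 6145590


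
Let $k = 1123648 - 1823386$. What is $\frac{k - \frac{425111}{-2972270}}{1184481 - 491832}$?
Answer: $- \frac{2079809840149}{2058739843230} \approx -1.0102$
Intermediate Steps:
$k = -699738$ ($k = 1123648 - 1823386 = -699738$)
$\frac{k - \frac{425111}{-2972270}}{1184481 - 491832} = \frac{-699738 - \frac{425111}{-2972270}}{1184481 - 491832} = \frac{-699738 - - \frac{425111}{2972270}}{692649} = \left(-699738 + \frac{425111}{2972270}\right) \frac{1}{692649} = \left(- \frac{2079809840149}{2972270}\right) \frac{1}{692649} = - \frac{2079809840149}{2058739843230}$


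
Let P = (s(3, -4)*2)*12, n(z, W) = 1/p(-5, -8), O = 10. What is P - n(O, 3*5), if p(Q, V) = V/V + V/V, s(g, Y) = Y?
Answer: -193/2 ≈ -96.500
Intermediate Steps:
p(Q, V) = 2 (p(Q, V) = 1 + 1 = 2)
n(z, W) = ½ (n(z, W) = 1/2 = ½)
P = -96 (P = -4*2*12 = -8*12 = -96)
P - n(O, 3*5) = -96 - 1*½ = -96 - ½ = -193/2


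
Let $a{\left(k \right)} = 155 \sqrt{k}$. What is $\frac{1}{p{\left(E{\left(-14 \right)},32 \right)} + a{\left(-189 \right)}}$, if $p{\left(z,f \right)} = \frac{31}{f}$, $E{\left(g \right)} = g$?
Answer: $\frac{32}{149990431} - \frac{15360 i \sqrt{21}}{149990431} \approx 2.1335 \cdot 10^{-7} - 0.00046929 i$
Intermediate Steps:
$\frac{1}{p{\left(E{\left(-14 \right)},32 \right)} + a{\left(-189 \right)}} = \frac{1}{\frac{31}{32} + 155 \sqrt{-189}} = \frac{1}{31 \cdot \frac{1}{32} + 155 \cdot 3 i \sqrt{21}} = \frac{1}{\frac{31}{32} + 465 i \sqrt{21}}$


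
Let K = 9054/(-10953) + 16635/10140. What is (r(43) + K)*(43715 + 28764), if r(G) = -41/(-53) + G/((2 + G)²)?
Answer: 10295164776748247/88295418900 ≈ 1.1660e+5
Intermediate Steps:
r(G) = 41/53 + G/(2 + G)² (r(G) = -41*(-1/53) + G/(2 + G)² = 41/53 + G/(2 + G)²)
K = 669597/822692 (K = 9054*(-1/10953) + 16635*(1/10140) = -1006/1217 + 1109/676 = 669597/822692 ≈ 0.81391)
(r(43) + K)*(43715 + 28764) = ((41/53 + 43/(2 + 43)²) + 669597/822692)*(43715 + 28764) = ((41/53 + 43/45²) + 669597/822692)*72479 = ((41/53 + 43*(1/2025)) + 669597/822692)*72479 = ((41/53 + 43/2025) + 669597/822692)*72479 = (85304/107325 + 669597/822692)*72479 = (142043416393/88295418900)*72479 = 10295164776748247/88295418900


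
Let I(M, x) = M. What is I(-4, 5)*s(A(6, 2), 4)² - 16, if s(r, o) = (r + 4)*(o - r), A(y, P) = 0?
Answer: -1040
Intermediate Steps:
s(r, o) = (4 + r)*(o - r)
I(-4, 5)*s(A(6, 2), 4)² - 16 = -4*(-1*0² - 4*0 + 4*4 + 4*0)² - 16 = -4*(-1*0 + 0 + 16 + 0)² - 16 = -4*(0 + 0 + 16 + 0)² - 16 = -4*16² - 16 = -4*256 - 16 = -1024 - 16 = -1040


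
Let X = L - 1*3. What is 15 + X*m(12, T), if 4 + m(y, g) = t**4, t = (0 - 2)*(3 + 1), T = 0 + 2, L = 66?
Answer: 257811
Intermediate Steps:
T = 2
t = -8 (t = -2*4 = -8)
X = 63 (X = 66 - 1*3 = 66 - 3 = 63)
m(y, g) = 4092 (m(y, g) = -4 + (-8)**4 = -4 + 4096 = 4092)
15 + X*m(12, T) = 15 + 63*4092 = 15 + 257796 = 257811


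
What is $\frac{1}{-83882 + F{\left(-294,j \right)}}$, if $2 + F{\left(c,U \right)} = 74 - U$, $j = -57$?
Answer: $- \frac{1}{83753} \approx -1.194 \cdot 10^{-5}$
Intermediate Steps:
$F{\left(c,U \right)} = 72 - U$ ($F{\left(c,U \right)} = -2 - \left(-74 + U\right) = 72 - U$)
$\frac{1}{-83882 + F{\left(-294,j \right)}} = \frac{1}{-83882 + \left(72 - -57\right)} = \frac{1}{-83882 + \left(72 + 57\right)} = \frac{1}{-83882 + 129} = \frac{1}{-83753} = - \frac{1}{83753}$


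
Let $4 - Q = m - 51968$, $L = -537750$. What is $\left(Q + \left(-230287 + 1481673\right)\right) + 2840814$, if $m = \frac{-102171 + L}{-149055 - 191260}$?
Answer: $\frac{1410323254259}{340315} \approx 4.1442 \cdot 10^{6}$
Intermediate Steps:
$m = \frac{639921}{340315}$ ($m = \frac{-102171 - 537750}{-149055 - 191260} = - \frac{639921}{-340315} = \left(-639921\right) \left(- \frac{1}{340315}\right) = \frac{639921}{340315} \approx 1.8804$)
$Q = \frac{17686211259}{340315}$ ($Q = 4 - \left(\frac{639921}{340315} - 51968\right) = 4 - - \frac{17684849999}{340315} = 4 + \frac{17684849999}{340315} = \frac{17686211259}{340315} \approx 51970.0$)
$\left(Q + \left(-230287 + 1481673\right)\right) + 2840814 = \left(\frac{17686211259}{340315} + \left(-230287 + 1481673\right)\right) + 2840814 = \left(\frac{17686211259}{340315} + 1251386\right) + 2840814 = \frac{443551637849}{340315} + 2840814 = \frac{1410323254259}{340315}$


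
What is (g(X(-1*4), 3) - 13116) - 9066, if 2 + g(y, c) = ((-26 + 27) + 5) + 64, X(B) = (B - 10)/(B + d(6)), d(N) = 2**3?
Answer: -22114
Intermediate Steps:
d(N) = 8
X(B) = (-10 + B)/(8 + B) (X(B) = (B - 10)/(B + 8) = (-10 + B)/(8 + B))
g(y, c) = 68 (g(y, c) = -2 + (((-26 + 27) + 5) + 64) = -2 + ((1 + 5) + 64) = -2 + (6 + 64) = -2 + 70 = 68)
(g(X(-1*4), 3) - 13116) - 9066 = (68 - 13116) - 9066 = -13048 - 9066 = -22114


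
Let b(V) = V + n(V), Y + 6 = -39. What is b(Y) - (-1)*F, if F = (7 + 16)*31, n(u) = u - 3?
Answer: 620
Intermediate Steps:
n(u) = -3 + u
Y = -45 (Y = -6 - 39 = -45)
b(V) = -3 + 2*V (b(V) = V + (-3 + V) = -3 + 2*V)
F = 713 (F = 23*31 = 713)
b(Y) - (-1)*F = (-3 + 2*(-45)) - (-1)*713 = (-3 - 90) - 1*(-713) = -93 + 713 = 620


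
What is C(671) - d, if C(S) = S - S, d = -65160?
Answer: 65160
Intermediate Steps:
C(S) = 0
C(671) - d = 0 - 1*(-65160) = 0 + 65160 = 65160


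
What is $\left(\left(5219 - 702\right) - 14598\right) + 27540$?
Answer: $17459$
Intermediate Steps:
$\left(\left(5219 - 702\right) - 14598\right) + 27540 = \left(4517 - 14598\right) + 27540 = -10081 + 27540 = 17459$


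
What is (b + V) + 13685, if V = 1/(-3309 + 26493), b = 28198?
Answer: 971015473/23184 ≈ 41883.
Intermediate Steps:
V = 1/23184 ≈ 4.3133e-5
(b + V) + 13685 = (28198 + 1/23184) + 13685 = 653742433/23184 + 13685 = 971015473/23184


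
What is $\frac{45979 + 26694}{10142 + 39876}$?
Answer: $\frac{72673}{50018} \approx 1.4529$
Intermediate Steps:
$\frac{45979 + 26694}{10142 + 39876} = \frac{72673}{50018}$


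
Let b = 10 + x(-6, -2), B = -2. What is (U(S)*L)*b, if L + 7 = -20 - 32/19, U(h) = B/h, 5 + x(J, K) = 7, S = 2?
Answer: 6540/19 ≈ 344.21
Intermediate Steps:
x(J, K) = 2 (x(J, K) = -5 + 7 = 2)
U(h) = -2/h
b = 12 (b = 10 + 2 = 12)
L = -545/19 (L = -7 + (-20 - 32/19) = -7 - 412/19 = -545/19 ≈ -28.684)
(U(S)*L)*b = (-2/2*(-545/19))*12 = (-2*½*(-545/19))*12 = -1*(-545/19)*12 = (545/19)*12 = 6540/19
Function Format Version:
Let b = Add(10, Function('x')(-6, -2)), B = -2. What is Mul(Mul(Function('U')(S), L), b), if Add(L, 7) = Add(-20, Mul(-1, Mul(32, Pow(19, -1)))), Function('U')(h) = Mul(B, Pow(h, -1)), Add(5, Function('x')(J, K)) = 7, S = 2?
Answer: Rational(6540, 19) ≈ 344.21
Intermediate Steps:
Function('x')(J, K) = 2 (Function('x')(J, K) = Add(-5, 7) = 2)
Function('U')(h) = Mul(-2, Pow(h, -1))
b = 12 (b = Add(10, 2) = 12)
L = Rational(-545, 19) (L = Add(-7, Add(-20, Mul(-1, Mul(32, Pow(19, -1))))) = Add(-7, Add(-20, Mul(-1, Mul(32, Rational(1, 19))))) = Add(-7, Add(-20, Mul(-1, Rational(32, 19)))) = Add(-7, Add(-20, Rational(-32, 19))) = Add(-7, Rational(-412, 19)) = Rational(-545, 19) ≈ -28.684)
Mul(Mul(Function('U')(S), L), b) = Mul(Mul(Mul(-2, Pow(2, -1)), Rational(-545, 19)), 12) = Mul(Mul(Mul(-2, Rational(1, 2)), Rational(-545, 19)), 12) = Mul(Mul(-1, Rational(-545, 19)), 12) = Mul(Rational(545, 19), 12) = Rational(6540, 19)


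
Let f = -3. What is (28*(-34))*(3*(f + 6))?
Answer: -8568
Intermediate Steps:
(28*(-34))*(3*(f + 6)) = (28*(-34))*(3*(-3 + 6)) = -2856*3 = -952*9 = -8568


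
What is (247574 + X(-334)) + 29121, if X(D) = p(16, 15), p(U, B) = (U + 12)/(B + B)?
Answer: 4150439/15 ≈ 2.7670e+5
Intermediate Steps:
p(U, B) = (12 + U)/(2*B) (p(U, B) = (12 + U)/((2*B)) = (12 + U)*(1/(2*B)) = (12 + U)/(2*B))
X(D) = 14/15 (X(D) = (1/2)*(12 + 16)/15 = (1/2)*(1/15)*28 = 14/15)
(247574 + X(-334)) + 29121 = (247574 + 14/15) + 29121 = 3713624/15 + 29121 = 4150439/15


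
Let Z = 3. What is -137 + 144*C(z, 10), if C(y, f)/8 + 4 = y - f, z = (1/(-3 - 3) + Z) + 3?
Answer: -9545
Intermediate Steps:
z = 35/6 (z = (1/(-3 - 3) + 3) + 3 = (1/(-6) + 3) + 3 = (-⅙ + 3) + 3 = 17/6 + 3 = 35/6 ≈ 5.8333)
C(y, f) = -32 - 8*f + 8*y (C(y, f) = -32 + 8*(y - f) = -32 + (-8*f + 8*y) = -32 - 8*f + 8*y)
-137 + 144*C(z, 10) = -137 + 144*(-32 - 8*10 + 8*(35/6)) = -137 + 144*(-32 - 80 + 140/3) = -137 + 144*(-196/3) = -137 - 9408 = -9545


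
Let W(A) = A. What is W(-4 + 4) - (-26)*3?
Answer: 78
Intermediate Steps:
W(-4 + 4) - (-26)*3 = (-4 + 4) - (-26)*3 = 0 - 1*(-78) = 0 + 78 = 78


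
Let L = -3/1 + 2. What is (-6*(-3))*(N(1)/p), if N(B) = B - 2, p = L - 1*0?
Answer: 18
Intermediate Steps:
L = -1 (L = -3*1 + 2 = -3 + 2 = -1)
p = -1 (p = -1 - 1*0 = -1 + 0 = -1)
N(B) = -2 + B
(-6*(-3))*(N(1)/p) = (-6*(-3))*((-2 + 1)/(-1)) = 18*(-1*(-1)) = 18*1 = 18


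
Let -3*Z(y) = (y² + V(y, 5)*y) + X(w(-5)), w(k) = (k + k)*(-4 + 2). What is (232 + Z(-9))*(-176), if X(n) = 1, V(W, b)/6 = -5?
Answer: -60544/3 ≈ -20181.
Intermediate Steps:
w(k) = -4*k (w(k) = (2*k)*(-2) = -4*k)
V(W, b) = -30 (V(W, b) = 6*(-5) = -30)
Z(y) = -⅓ + 10*y - y²/3 (Z(y) = -((y² - 30*y) + 1)/3 = -(1 + y² - 30*y)/3 = -⅓ + 10*y - y²/3)
(232 + Z(-9))*(-176) = (232 + (-⅓ + 10*(-9) - ⅓*(-9)²))*(-176) = (232 + (-⅓ - 90 - ⅓*81))*(-176) = (232 + (-⅓ - 90 - 27))*(-176) = (232 - 352/3)*(-176) = (344/3)*(-176) = -60544/3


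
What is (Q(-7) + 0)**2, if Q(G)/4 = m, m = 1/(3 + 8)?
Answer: 16/121 ≈ 0.13223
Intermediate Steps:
m = 1/11 ≈ 0.090909
Q(G) = 4/11 (Q(G) = 4*(1/11) = 4/11)
(Q(-7) + 0)**2 = (4/11 + 0)**2 = (4/11)**2 = 16/121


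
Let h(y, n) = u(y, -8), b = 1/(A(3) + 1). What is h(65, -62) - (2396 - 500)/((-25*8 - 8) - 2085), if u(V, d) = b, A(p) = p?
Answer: 9877/9172 ≈ 1.0769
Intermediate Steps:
b = 1/4 (b = 1/(3 + 1) = 1/4 ≈ 0.25000)
u(V, d) = 1/4
h(y, n) = 1/4
h(65, -62) - (2396 - 500)/((-25*8 - 8) - 2085) = 1/4 - (2396 - 500)/((-25*8 - 8) - 2085) = 1/4 - 1896/((-200 - 8) - 2085) = 1/4 - 1896/(-208 - 2085) = 1/4 - 1896/(-2293) = 1/4 - 1896*(-1)/2293 = 1/4 - 1*(-1896/2293) = 1/4 + 1896/2293 = 9877/9172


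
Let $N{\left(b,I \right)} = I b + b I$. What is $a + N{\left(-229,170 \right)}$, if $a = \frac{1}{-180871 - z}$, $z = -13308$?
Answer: $- \frac{13046455181}{167563} \approx -77860.0$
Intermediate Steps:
$N{\left(b,I \right)} = 2 I b$ ($N{\left(b,I \right)} = I b + I b = 2 I b$)
$a = - \frac{1}{167563}$ ($a = \frac{1}{-180871 - -13308} = \frac{1}{-180871 + 13308} = \frac{1}{-167563} = - \frac{1}{167563} \approx -5.9679 \cdot 10^{-6}$)
$a + N{\left(-229,170 \right)} = - \frac{1}{167563} + 2 \cdot 170 \left(-229\right) = - \frac{1}{167563} - 77860 = - \frac{13046455181}{167563}$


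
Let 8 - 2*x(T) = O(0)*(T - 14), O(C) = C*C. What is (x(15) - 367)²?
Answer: 131769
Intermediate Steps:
O(C) = C²
x(T) = 4 (x(T) = 4 - 0²*(T - 14)/2 = 4 - 0*(-14 + T) = 4 - ½*0 = 4 + 0 = 4)
(x(15) - 367)² = (4 - 367)² = (-363)² = 131769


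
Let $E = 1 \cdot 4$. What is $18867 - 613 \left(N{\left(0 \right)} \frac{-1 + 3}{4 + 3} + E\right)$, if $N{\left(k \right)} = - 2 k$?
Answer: $16415$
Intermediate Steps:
$E = 4$
$18867 - 613 \left(N{\left(0 \right)} \frac{-1 + 3}{4 + 3} + E\right) = 18867 - 613 \left(\left(-2\right) 0 \frac{-1 + 3}{4 + 3} + 4\right) = 18867 - 613 \left(0 \cdot \frac{2}{7} + 4\right) = 18867 - 613 \left(0 + 4\right) = 18867 - 613 \cdot 4 = 18867 - 2452 = 16415$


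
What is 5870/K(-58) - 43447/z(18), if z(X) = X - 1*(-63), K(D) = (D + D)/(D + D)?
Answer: 432023/81 ≈ 5333.6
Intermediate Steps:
K(D) = 1 (K(D) = (2*D)/((2*D)) = (2*D)*(1/(2*D)) = 1)
z(X) = 63 + X (z(X) = X + 63 = 63 + X)
5870/K(-58) - 43447/z(18) = 5870/1 - 43447/(63 + 18) = 5870*1 - 43447/81 = 5870 - 43447*1/81 = 5870 - 43447/81 = 432023/81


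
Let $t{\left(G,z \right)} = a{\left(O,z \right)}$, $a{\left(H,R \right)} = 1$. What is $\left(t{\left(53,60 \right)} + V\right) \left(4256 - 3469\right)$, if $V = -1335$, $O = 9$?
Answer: $-1049858$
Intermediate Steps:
$t{\left(G,z \right)} = 1$
$\left(t{\left(53,60 \right)} + V\right) \left(4256 - 3469\right) = \left(1 - 1335\right) \left(4256 - 3469\right) = \left(-1334\right) 787 = -1049858$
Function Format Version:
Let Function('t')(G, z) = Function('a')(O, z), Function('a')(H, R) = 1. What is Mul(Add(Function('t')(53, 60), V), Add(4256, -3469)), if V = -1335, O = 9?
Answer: -1049858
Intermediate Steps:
Function('t')(G, z) = 1
Mul(Add(Function('t')(53, 60), V), Add(4256, -3469)) = Mul(Add(1, -1335), Add(4256, -3469)) = Mul(-1334, 787) = -1049858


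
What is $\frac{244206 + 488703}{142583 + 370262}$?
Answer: $\frac{732909}{512845} \approx 1.4291$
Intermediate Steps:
$\frac{244206 + 488703}{142583 + 370262} = \frac{732909}{512845}$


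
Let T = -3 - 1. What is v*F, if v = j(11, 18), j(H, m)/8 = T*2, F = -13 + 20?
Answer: -448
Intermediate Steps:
T = -4
F = 7
j(H, m) = -64 (j(H, m) = 8*(-4*2) = 8*(-8) = -64)
v = -64
v*F = -64*7 = -448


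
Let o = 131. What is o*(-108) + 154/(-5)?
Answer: -70894/5 ≈ -14179.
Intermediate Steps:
o*(-108) + 154/(-5) = 131*(-108) + 154/(-5) = -14148 + 154*(-1/5) = -14148 - 154/5 = -70894/5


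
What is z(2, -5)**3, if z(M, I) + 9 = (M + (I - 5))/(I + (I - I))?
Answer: -50653/125 ≈ -405.22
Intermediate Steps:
z(M, I) = -9 + (-5 + I + M)/I (z(M, I) = -9 + (M + (I - 5))/(I + (I - I)) = -9 + (M + (-5 + I))/(I + 0) = -9 + (-5 + I + M)/I)
z(2, -5)**3 = ((-5 + 2 - 8*(-5))/(-5))**3 = (-(-5 + 2 + 40)/5)**3 = (-1/5*37)**3 = (-37/5)**3 = -50653/125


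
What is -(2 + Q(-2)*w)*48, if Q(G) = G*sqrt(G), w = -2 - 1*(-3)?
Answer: -96 + 96*I*sqrt(2) ≈ -96.0 + 135.76*I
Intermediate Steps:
w = 1 (w = -2 + 3 = 1)
Q(G) = G**(3/2)
-(2 + Q(-2)*w)*48 = -(2 + (-2)**(3/2)*1)*48 = -(2 - 2*I*sqrt(2)*1)*48 = -(2 - 2*I*sqrt(2))*48 = (-2 + 2*I*sqrt(2))*48 = -96 + 96*I*sqrt(2)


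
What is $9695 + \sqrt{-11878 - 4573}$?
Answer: $9695 + i \sqrt{16451} \approx 9695.0 + 128.26 i$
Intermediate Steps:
$9695 + \sqrt{-11878 - 4573} = 9695 + \sqrt{-16451} = 9695 + i \sqrt{16451}$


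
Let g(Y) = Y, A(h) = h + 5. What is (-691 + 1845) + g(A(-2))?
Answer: 1157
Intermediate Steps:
A(h) = 5 + h
(-691 + 1845) + g(A(-2)) = (-691 + 1845) + (5 - 2) = 1154 + 3 = 1157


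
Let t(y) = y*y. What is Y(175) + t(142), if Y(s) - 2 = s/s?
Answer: 20167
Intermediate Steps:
Y(s) = 3 (Y(s) = 2 + s/s = 2 + 1 = 3)
t(y) = y**2
Y(175) + t(142) = 3 + 142**2 = 3 + 20164 = 20167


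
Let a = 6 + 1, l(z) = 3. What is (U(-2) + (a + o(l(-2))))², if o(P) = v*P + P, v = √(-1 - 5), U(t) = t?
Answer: 10 + 48*I*√6 ≈ 10.0 + 117.58*I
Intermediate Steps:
v = I*√6 (v = √(-6) = I*√6 ≈ 2.4495*I)
a = 7
o(P) = P + I*P*√6 (o(P) = (I*√6)*P + P = I*P*√6 + P = P + I*P*√6)
(U(-2) + (a + o(l(-2))))² = (-2 + (7 + 3*(1 + I*√6)))² = (-2 + (7 + (3 + 3*I*√6)))² = (-2 + (10 + 3*I*√6))² = (8 + 3*I*√6)²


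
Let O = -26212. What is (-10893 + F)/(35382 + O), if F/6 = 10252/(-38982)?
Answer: -70782073/59577490 ≈ -1.1881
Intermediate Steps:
F = -10252/6497 (F = 6*(10252/(-38982)) = 6*(10252*(-1/38982)) = 6*(-5126/19491) = -10252/6497 ≈ -1.5780)
(-10893 + F)/(35382 + O) = (-10893 - 10252/6497)/(35382 - 26212) = -70782073/6497/9170 = -70782073/6497*1/9170 = -70782073/59577490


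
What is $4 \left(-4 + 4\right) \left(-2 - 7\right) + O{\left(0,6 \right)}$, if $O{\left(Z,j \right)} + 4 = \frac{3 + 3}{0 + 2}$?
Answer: $-1$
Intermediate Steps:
$O{\left(Z,j \right)} = -1$ ($O{\left(Z,j \right)} = -4 + \frac{3 + 3}{0 + 2} = -4 + \frac{6}{2} = -4 + 6 \cdot \frac{1}{2} = -4 + 3 = -1$)
$4 \left(-4 + 4\right) \left(-2 - 7\right) + O{\left(0,6 \right)} = 4 \left(-4 + 4\right) \left(-2 - 7\right) - 1 = 4 \cdot 0 \left(-9\right) - 1 = 4 \cdot 0 - 1 = 0 - 1 = -1$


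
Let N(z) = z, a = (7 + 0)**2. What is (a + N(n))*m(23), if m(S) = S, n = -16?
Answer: 759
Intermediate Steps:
a = 49 (a = 7**2 = 49)
(a + N(n))*m(23) = (49 - 16)*23 = 33*23 = 759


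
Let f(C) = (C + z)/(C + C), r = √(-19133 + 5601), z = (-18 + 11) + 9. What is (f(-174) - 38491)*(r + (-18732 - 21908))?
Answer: 136090111360/87 - 6697348*I*√3383/87 ≈ 1.5643e+9 - 4.4775e+6*I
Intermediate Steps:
z = 2 (z = -7 + 9 = 2)
r = 2*I*√3383 (r = √(-13532) = 2*I*√3383 ≈ 116.33*I)
f(C) = (2 + C)/(2*C) (f(C) = (C + 2)/(C + C) = (2 + C)/((2*C)) = (2 + C)*(1/(2*C)) = (2 + C)/(2*C))
(f(-174) - 38491)*(r + (-18732 - 21908)) = ((½)*(2 - 174)/(-174) - 38491)*(2*I*√3383 + (-18732 - 21908)) = ((½)*(-1/174)*(-172) - 38491)*(2*I*√3383 - 40640) = (43/87 - 38491)*(-40640 + 2*I*√3383) = -3348674*(-40640 + 2*I*√3383)/87 = 136090111360/87 - 6697348*I*√3383/87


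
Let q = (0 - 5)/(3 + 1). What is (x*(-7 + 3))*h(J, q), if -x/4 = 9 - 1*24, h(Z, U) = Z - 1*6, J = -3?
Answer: 2160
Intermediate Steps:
q = -5/4 ≈ -1.2500
h(Z, U) = -6 + Z (h(Z, U) = Z - 6 = -6 + Z)
x = 60 (x = -4*(9 - 1*24) = -4*(9 - 24) = -4*(-15) = 60)
(x*(-7 + 3))*h(J, q) = (60*(-7 + 3))*(-6 - 3) = (60*(-4))*(-9) = -240*(-9) = 2160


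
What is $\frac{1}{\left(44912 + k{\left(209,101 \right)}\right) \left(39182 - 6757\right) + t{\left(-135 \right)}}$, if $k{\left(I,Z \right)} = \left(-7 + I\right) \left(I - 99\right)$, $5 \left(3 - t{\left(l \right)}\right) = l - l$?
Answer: $\frac{1}{2176755103} \approx 4.594 \cdot 10^{-10}$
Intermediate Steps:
$t{\left(l \right)} = 3$ ($t{\left(l \right)} = 3 - \frac{l - l}{5} = 3 - 0 = 3 + 0 = 3$)
$k{\left(I,Z \right)} = \left(-99 + I\right) \left(-7 + I\right)$ ($k{\left(I,Z \right)} = \left(-7 + I\right) \left(-99 + I\right) = \left(-99 + I\right) \left(-7 + I\right)$)
$\frac{1}{\left(44912 + k{\left(209,101 \right)}\right) \left(39182 - 6757\right) + t{\left(-135 \right)}} = \frac{1}{\left(44912 + \left(693 + 209^{2} - 22154\right)\right) \left(39182 - 6757\right) + 3} = \frac{1}{\left(44912 + \left(693 + 43681 - 22154\right)\right) 32425 + 3} = \frac{1}{\left(44912 + 22220\right) 32425 + 3} = \frac{1}{67132 \cdot 32425 + 3} = \frac{1}{2176755100 + 3} = \frac{1}{2176755103}$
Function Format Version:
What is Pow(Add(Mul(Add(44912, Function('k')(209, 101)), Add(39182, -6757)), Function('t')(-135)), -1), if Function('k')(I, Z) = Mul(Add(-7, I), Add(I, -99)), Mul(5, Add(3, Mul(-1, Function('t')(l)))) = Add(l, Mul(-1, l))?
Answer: Rational(1, 2176755103) ≈ 4.5940e-10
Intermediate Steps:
Function('t')(l) = 3 (Function('t')(l) = Add(3, Mul(Rational(-1, 5), Add(l, Mul(-1, l)))) = Add(3, Mul(Rational(-1, 5), 0)) = Add(3, 0) = 3)
Function('k')(I, Z) = Mul(Add(-99, I), Add(-7, I)) (Function('k')(I, Z) = Mul(Add(-7, I), Add(-99, I)) = Mul(Add(-99, I), Add(-7, I)))
Pow(Add(Mul(Add(44912, Function('k')(209, 101)), Add(39182, -6757)), Function('t')(-135)), -1) = Pow(Add(Mul(Add(44912, Add(693, Pow(209, 2), Mul(-106, 209))), Add(39182, -6757)), 3), -1) = Pow(Add(Mul(Add(44912, Add(693, 43681, -22154)), 32425), 3), -1) = Pow(Add(Mul(Add(44912, 22220), 32425), 3), -1) = Pow(Add(Mul(67132, 32425), 3), -1) = Pow(Add(2176755100, 3), -1) = Pow(2176755103, -1) = Rational(1, 2176755103)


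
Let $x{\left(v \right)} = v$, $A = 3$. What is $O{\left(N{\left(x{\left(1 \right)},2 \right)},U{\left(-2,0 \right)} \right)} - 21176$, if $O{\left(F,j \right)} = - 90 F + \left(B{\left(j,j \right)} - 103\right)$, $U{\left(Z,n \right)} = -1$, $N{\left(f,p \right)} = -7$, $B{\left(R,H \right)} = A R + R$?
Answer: $-20653$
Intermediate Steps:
$B{\left(R,H \right)} = 4 R$ ($B{\left(R,H \right)} = 3 R + R = 4 R$)
$O{\left(F,j \right)} = -103 - 90 F + 4 j$ ($O{\left(F,j \right)} = - 90 F + \left(4 j - 103\right) = - 90 F + \left(-103 + 4 j\right) = -103 - 90 F + 4 j$)
$O{\left(N{\left(x{\left(1 \right)},2 \right)},U{\left(-2,0 \right)} \right)} - 21176 = \left(-103 - -630 + 4 \left(-1\right)\right) - 21176 = \left(-103 + 630 - 4\right) - 21176 = 523 - 21176 = -20653$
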